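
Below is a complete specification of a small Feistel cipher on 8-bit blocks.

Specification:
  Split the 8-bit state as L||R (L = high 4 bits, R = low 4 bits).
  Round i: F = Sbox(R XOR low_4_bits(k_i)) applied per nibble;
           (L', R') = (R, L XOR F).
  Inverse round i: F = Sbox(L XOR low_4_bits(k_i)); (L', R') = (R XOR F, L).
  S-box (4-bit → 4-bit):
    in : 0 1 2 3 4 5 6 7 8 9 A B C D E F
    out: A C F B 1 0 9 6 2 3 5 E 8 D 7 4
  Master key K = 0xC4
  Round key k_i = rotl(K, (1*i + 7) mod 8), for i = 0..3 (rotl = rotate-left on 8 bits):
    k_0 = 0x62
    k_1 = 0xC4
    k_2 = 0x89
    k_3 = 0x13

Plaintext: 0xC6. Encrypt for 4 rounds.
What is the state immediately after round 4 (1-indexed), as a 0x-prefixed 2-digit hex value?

0x5C

s_0 = plaintext = 0xC6
s_1 = Round(s_0, k_0) = 0x6D
s_2 = Round(s_1, k_1) = 0xD5
s_3 = Round(s_2, k_2) = 0x55
s_4 = Round(s_3, k_3) = 0x5C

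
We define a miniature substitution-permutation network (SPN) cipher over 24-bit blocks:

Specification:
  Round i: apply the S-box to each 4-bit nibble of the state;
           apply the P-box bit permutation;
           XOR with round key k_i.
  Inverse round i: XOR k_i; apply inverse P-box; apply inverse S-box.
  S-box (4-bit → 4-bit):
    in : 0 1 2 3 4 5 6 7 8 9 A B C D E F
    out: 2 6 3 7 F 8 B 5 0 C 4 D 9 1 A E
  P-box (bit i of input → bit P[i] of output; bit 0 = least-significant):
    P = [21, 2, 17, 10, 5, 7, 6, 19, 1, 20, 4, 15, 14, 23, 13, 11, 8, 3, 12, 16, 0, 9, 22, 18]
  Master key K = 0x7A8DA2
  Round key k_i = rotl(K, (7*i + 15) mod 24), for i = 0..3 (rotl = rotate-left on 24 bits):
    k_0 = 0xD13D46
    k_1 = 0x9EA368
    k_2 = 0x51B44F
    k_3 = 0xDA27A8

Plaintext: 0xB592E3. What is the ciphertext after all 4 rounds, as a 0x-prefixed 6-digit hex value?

s_0 = plaintext = 0xB592E3
s_1 = Round(s_0, k_0) = 0xAE15C1
s_2 = Round(s_1, k_1) = 0x550344
s_3 = Round(s_2, k_2) = 0xEEB0B9
s_4 = Round(s_3, k_3) = 0xC549C0

0xC549C0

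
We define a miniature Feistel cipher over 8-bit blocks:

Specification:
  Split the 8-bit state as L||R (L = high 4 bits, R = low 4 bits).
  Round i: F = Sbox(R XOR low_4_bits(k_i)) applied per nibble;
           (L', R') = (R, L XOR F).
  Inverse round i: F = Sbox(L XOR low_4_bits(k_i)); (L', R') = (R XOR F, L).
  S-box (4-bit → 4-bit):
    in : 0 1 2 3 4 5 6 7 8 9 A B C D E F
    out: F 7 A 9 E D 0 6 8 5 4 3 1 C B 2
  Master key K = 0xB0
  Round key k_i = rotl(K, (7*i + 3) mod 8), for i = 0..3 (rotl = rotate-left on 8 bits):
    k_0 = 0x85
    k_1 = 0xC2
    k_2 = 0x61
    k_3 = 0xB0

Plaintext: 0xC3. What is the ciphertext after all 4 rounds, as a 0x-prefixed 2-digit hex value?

0x9D

s_0 = plaintext = 0xC3
s_1 = Round(s_0, k_0) = 0x3C
s_2 = Round(s_1, k_1) = 0xC8
s_3 = Round(s_2, k_2) = 0x89
s_4 = Round(s_3, k_3) = 0x9D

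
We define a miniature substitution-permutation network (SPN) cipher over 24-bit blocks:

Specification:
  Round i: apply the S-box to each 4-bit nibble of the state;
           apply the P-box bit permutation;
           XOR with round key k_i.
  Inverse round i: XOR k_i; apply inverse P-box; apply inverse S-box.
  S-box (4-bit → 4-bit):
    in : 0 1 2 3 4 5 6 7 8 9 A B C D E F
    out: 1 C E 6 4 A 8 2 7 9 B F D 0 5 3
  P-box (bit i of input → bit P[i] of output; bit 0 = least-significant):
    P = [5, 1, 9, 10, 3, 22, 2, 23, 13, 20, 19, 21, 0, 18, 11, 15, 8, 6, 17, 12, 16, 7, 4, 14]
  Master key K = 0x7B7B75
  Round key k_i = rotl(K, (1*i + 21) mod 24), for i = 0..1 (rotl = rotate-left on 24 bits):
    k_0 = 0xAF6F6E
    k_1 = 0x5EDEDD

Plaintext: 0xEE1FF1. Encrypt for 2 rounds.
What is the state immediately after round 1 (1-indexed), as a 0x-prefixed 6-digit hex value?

0xFCC076

s_0 = plaintext = 0xEE1FF1
s_1 = Round(s_0, k_0) = 0xFCC076
s_2 = Round(s_1, k_1) = 0x1D635C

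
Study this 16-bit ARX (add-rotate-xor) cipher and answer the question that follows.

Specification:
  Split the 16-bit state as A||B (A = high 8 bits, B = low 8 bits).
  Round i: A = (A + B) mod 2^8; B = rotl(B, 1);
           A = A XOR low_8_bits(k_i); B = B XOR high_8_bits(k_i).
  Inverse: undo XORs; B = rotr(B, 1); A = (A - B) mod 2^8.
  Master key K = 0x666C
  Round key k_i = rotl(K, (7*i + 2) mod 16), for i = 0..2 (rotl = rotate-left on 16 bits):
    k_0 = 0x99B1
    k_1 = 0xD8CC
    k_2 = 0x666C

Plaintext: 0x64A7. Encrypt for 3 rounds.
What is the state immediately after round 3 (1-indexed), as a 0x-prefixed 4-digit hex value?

0xBD8C

s_0 = plaintext = 0x64A7
s_1 = Round(s_0, k_0) = 0xBAD6
s_2 = Round(s_1, k_1) = 0x5C75
s_3 = Round(s_2, k_2) = 0xBD8C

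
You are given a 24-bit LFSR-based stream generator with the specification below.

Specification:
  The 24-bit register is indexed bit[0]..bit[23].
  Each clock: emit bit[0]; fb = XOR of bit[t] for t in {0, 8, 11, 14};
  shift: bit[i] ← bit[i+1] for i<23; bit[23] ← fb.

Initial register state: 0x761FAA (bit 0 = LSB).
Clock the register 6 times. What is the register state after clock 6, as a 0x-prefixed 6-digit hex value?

reg_0 = 0x761FAA
clock 1: out=0, reg = 0x3B0FD5
clock 2: out=1, reg = 0x9D87EA
clock 3: out=0, reg = 0xCEC3F5
clock 4: out=1, reg = 0xE761FA
clock 5: out=0, reg = 0x73B0FD
clock 6: out=1, reg = 0xB9D87E

0xB9D87E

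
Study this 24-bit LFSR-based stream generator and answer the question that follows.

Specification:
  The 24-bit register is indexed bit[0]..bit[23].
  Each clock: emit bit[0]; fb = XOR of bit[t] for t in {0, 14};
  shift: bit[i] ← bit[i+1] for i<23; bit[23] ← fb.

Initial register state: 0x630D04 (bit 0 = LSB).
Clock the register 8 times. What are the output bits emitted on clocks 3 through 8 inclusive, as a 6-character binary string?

reg_0 = 0x630D04
clock 1: out=0, reg = 0x318682
clock 2: out=0, reg = 0x18C341
clock 3: out=1, reg = 0x0C61A0
clock 4: out=0, reg = 0x8630D0
clock 5: out=0, reg = 0x431868
clock 6: out=0, reg = 0x218C34
clock 7: out=0, reg = 0x10C61A
clock 8: out=0, reg = 0x88630D

100000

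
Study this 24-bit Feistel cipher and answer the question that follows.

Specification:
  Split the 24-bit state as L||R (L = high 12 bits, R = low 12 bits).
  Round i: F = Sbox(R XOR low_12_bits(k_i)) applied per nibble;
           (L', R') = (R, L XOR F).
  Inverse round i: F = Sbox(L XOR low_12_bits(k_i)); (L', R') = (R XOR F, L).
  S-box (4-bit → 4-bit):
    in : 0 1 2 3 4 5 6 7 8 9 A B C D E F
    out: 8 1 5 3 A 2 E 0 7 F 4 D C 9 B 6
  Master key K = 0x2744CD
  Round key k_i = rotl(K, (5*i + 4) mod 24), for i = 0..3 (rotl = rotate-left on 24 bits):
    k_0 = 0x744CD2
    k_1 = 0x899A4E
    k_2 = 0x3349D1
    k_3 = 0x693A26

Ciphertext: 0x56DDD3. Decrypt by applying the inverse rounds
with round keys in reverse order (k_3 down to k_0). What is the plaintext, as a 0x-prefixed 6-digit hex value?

0x380F9C

s_0 = ciphertext = 0x56DDD3
s_1 = InvRound(s_0, k_3) = 0xB7E56D
s_2 = InvRound(s_1, k_2) = 0x02BB7E
s_3 = InvRound(s_2, k_1) = 0xF9C02B
s_4 = InvRound(s_3, k_0) = 0x380F9C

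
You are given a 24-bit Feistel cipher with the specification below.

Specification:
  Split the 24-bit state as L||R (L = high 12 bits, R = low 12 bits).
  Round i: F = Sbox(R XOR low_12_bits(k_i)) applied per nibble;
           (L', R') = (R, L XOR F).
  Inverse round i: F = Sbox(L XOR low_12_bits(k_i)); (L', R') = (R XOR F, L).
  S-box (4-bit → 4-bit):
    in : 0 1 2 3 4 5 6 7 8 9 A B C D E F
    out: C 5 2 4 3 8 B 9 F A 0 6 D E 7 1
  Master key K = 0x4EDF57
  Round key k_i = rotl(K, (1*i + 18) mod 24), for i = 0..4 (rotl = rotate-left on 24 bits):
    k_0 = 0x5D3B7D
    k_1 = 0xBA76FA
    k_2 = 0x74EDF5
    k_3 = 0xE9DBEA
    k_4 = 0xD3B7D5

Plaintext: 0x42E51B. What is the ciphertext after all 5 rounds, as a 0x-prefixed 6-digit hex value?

s_0 = plaintext = 0x42E51B
s_1 = Round(s_0, k_0) = 0x51B395
s_2 = Round(s_1, k_1) = 0x395DAA
s_3 = Round(s_2, k_2) = 0xDAAF14
s_4 = Round(s_3, k_3) = 0xF14EBD
s_5 = Round(s_4, k_4) = 0xEBD5AB

0xEBD5AB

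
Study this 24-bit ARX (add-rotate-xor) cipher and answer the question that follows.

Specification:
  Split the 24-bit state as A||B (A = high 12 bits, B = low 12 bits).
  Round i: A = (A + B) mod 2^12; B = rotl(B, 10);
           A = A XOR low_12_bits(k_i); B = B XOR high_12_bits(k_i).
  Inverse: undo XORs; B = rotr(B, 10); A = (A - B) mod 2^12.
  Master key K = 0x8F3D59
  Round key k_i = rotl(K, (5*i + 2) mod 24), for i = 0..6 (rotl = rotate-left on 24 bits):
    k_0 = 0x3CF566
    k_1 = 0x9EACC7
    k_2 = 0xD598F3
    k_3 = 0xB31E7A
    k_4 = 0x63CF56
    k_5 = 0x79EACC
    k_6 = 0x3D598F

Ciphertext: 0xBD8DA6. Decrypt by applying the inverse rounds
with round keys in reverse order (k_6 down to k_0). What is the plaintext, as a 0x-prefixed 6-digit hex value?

s_0 = ciphertext = 0xBD8DA6
s_1 = InvRound(s_0, k_6) = 0x8889CF
s_2 = InvRound(s_1, k_5) = 0x8FD947
s_3 = InvRound(s_2, k_4) = 0x9BCDEF
s_4 = InvRound(s_3, k_3) = 0xC4DB79
s_5 = InvRound(s_4, k_2) = 0xC3D881
s_6 = InvRound(s_5, k_1) = 0xB4E5AC
s_7 = InvRound(s_6, k_0) = 0x49B98D

0x49B98D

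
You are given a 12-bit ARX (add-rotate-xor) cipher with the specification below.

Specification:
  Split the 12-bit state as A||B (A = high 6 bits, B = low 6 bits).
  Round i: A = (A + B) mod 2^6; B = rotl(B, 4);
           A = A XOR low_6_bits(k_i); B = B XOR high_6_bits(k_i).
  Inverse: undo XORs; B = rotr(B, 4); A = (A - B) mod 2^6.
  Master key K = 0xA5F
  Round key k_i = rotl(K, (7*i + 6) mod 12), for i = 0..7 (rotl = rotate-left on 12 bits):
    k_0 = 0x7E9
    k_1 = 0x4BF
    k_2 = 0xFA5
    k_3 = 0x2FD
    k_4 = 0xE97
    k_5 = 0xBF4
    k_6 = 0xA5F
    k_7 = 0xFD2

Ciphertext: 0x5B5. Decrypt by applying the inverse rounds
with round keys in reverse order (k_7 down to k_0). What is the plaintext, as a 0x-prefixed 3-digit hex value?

0xF4E

s_0 = ciphertext = 0x5B5
s_1 = InvRound(s_0, k_7) = 0x728
s_2 = InvRound(s_1, k_6) = 0xFC4
s_3 = InvRound(s_2, k_5) = 0x76E
s_4 = InvRound(s_3, k_4) = 0xE51
s_5 = InvRound(s_4, k_3) = 0x6E9
s_6 = InvRound(s_5, k_2) = 0x85D
s_7 = InvRound(s_6, k_1) = 0x8BC
s_8 = InvRound(s_7, k_0) = 0xF4E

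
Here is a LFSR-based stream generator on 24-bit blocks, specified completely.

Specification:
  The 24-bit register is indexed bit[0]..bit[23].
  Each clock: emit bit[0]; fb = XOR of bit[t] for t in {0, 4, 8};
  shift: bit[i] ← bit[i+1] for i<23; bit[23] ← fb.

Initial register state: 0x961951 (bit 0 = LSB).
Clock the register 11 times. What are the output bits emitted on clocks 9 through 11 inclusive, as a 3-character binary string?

100

reg_0 = 0x961951
clock 1: out=1, reg = 0xCB0CA8
clock 2: out=0, reg = 0x658654
clock 3: out=0, reg = 0xB2C32A
clock 4: out=0, reg = 0xD96195
clock 5: out=1, reg = 0xECB0CA
clock 6: out=0, reg = 0x765865
clock 7: out=1, reg = 0xBB2C32
clock 8: out=0, reg = 0xDD9619
clock 9: out=1, reg = 0x6ECB0C
clock 10: out=0, reg = 0xB76586
clock 11: out=0, reg = 0xDBB2C3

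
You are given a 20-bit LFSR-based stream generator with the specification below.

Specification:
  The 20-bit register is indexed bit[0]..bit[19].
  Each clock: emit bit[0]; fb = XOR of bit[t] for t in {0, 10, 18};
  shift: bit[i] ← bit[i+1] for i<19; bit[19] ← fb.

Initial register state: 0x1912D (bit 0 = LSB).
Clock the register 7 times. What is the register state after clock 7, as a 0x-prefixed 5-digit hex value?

reg_0 = 0x1912D
clock 1: out=1, reg = 0x8C896
clock 2: out=0, reg = 0x4644B
clock 3: out=1, reg = 0xA3225
clock 4: out=1, reg = 0xD1912
clock 5: out=0, reg = 0xE8C89
clock 6: out=1, reg = 0xF4644
clock 7: out=0, reg = 0x7A322

0x7A322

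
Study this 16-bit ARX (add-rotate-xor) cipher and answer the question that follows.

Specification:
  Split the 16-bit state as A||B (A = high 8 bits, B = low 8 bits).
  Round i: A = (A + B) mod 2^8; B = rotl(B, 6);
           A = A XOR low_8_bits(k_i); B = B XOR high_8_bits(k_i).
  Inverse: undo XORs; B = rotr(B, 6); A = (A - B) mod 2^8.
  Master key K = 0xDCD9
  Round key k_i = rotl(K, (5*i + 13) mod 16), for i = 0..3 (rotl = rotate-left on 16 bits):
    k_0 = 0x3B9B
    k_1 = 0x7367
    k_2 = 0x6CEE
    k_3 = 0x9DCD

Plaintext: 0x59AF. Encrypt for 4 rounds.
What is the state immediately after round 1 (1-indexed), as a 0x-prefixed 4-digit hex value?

0x93D0

s_0 = plaintext = 0x59AF
s_1 = Round(s_0, k_0) = 0x93D0
s_2 = Round(s_1, k_1) = 0x0447
s_3 = Round(s_2, k_2) = 0xA5BD
s_4 = Round(s_3, k_3) = 0xAFF2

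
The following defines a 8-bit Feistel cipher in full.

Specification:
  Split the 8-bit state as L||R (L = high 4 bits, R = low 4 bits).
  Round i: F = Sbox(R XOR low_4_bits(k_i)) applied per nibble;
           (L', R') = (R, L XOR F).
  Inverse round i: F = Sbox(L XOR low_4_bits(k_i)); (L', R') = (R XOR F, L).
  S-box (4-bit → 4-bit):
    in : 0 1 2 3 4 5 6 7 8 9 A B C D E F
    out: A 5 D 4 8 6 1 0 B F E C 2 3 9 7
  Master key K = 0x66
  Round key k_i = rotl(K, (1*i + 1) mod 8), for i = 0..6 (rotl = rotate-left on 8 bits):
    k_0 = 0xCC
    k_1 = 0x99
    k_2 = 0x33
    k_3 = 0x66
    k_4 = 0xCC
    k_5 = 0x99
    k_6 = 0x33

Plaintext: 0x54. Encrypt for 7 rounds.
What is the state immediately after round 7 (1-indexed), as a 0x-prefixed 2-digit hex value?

s_0 = plaintext = 0x54
s_1 = Round(s_0, k_0) = 0x4E
s_2 = Round(s_1, k_1) = 0xE4
s_3 = Round(s_2, k_2) = 0x4E
s_4 = Round(s_3, k_3) = 0xEF
s_5 = Round(s_4, k_4) = 0xFA
s_6 = Round(s_5, k_5) = 0xAB
s_7 = Round(s_6, k_6) = 0xB1

0xB1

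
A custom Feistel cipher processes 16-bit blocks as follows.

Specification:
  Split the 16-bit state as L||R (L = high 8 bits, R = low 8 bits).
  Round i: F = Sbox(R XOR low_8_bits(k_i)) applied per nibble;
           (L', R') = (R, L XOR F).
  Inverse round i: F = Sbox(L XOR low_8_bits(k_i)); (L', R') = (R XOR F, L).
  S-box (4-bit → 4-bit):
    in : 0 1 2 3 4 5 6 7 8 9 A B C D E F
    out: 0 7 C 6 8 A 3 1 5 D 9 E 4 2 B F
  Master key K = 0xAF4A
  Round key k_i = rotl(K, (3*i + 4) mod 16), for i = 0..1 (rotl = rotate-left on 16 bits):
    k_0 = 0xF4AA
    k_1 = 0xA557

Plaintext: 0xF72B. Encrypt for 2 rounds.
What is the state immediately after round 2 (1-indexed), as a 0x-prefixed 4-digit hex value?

0xA0DA

s_0 = plaintext = 0xF72B
s_1 = Round(s_0, k_0) = 0x2BA0
s_2 = Round(s_1, k_1) = 0xA0DA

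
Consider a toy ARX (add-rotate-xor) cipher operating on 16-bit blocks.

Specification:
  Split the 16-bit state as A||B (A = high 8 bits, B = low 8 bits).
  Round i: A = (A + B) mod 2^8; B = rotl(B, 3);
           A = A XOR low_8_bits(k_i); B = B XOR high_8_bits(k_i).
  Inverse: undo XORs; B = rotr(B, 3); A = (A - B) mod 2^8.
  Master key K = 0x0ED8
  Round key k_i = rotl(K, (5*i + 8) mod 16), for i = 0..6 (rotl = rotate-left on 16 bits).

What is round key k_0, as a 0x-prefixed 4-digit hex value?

K = 0x0ED8
k_0 = rotl(K, (5*0+8) mod 16) = rotl(K, 8) = 0xD80E

0xD80E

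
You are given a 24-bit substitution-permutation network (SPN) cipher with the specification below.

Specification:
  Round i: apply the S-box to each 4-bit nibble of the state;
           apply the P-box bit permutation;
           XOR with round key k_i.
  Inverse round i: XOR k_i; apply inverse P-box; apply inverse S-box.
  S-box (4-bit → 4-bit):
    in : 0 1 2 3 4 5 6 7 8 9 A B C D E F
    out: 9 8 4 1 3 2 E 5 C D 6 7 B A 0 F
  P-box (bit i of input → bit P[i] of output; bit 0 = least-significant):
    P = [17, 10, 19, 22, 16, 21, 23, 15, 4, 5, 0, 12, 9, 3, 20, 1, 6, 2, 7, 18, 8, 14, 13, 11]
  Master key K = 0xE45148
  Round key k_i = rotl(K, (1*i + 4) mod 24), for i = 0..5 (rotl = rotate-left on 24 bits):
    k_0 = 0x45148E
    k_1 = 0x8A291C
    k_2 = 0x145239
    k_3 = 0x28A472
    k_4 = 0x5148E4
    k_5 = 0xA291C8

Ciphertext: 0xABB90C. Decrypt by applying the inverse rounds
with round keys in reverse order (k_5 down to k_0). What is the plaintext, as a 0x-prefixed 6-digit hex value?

s_0 = ciphertext = 0xABB90C
s_1 = InvRound(s_0, k_5) = 0x8BEE32
s_2 = InvRound(s_1, k_4) = 0x2B938F
s_3 = InvRound(s_2, k_3) = 0x7B4F34
s_4 = InvRound(s_3, k_2) = 0x0D584F
s_5 = InvRound(s_4, k_1) = 0xB01973
s_6 = InvRound(s_5, k_0) = 0x0FABBD

0x0FABBD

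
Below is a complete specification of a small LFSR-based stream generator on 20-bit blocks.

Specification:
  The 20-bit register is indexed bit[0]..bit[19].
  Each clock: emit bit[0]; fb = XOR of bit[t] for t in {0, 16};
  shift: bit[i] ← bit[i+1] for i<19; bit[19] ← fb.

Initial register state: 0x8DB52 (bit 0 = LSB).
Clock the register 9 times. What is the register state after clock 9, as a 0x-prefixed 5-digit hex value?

0x7D46D

reg_0 = 0x8DB52
clock 1: out=0, reg = 0x46DA9
clock 2: out=1, reg = 0xA36D4
clock 3: out=0, reg = 0x51B6A
clock 4: out=0, reg = 0xA8DB5
clock 5: out=1, reg = 0xD46DA
clock 6: out=0, reg = 0xEA36D
clock 7: out=1, reg = 0xF51B6
clock 8: out=0, reg = 0xFA8DB
clock 9: out=1, reg = 0x7D46D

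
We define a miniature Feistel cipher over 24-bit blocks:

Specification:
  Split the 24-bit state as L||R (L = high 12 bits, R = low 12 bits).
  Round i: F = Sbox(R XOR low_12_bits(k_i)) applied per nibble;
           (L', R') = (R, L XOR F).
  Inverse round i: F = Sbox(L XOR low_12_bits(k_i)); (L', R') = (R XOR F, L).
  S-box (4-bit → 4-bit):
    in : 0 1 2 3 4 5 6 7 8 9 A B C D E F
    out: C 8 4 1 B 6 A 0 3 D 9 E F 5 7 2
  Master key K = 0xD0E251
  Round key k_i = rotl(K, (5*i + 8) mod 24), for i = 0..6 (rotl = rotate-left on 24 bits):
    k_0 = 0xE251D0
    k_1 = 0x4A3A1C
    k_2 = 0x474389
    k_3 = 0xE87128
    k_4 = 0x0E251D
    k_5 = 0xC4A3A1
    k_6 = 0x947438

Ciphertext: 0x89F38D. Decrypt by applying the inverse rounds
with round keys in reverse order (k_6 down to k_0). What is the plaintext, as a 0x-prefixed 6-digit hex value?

0xC3D1D8

s_0 = ciphertext = 0x89F38D
s_1 = InvRound(s_0, k_6) = 0xC1D89F
s_2 = InvRound(s_1, k_5) = 0xA70C1D
s_3 = InvRound(s_2, k_4) = 0xEB8A70
s_4 = InvRound(s_3, k_3) = 0x8ACEB8
s_5 = InvRound(s_4, k_2) = 0x0FE8AC
s_6 = InvRound(s_5, k_1) = 0x1D80FE
s_7 = InvRound(s_6, k_0) = 0xC3D1D8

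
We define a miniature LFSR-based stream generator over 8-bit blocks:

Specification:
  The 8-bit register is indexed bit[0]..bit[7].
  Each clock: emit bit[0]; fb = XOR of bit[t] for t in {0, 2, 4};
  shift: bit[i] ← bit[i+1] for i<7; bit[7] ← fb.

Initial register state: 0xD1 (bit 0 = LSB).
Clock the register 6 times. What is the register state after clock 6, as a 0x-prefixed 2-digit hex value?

0xA3

reg_0 = 0xD1
clock 1: out=1, reg = 0x68
clock 2: out=0, reg = 0x34
clock 3: out=0, reg = 0x1A
clock 4: out=0, reg = 0x8D
clock 5: out=1, reg = 0x46
clock 6: out=0, reg = 0xA3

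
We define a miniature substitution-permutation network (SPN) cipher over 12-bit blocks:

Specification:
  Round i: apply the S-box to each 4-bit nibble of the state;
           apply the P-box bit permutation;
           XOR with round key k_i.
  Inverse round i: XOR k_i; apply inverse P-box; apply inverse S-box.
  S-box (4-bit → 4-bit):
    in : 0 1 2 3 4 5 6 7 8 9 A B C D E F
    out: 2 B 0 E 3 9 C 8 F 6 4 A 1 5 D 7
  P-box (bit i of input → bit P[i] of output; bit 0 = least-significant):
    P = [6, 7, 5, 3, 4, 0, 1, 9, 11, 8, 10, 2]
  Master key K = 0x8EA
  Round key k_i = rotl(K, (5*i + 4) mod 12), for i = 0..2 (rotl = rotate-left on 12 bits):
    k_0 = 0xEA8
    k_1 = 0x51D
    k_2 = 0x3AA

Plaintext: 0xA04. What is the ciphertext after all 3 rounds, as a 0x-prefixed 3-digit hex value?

s_0 = plaintext = 0xA04
s_1 = Round(s_0, k_0) = 0xA69
s_2 = Round(s_1, k_1) = 0x3BF
s_3 = Round(s_2, k_2) = 0x44F

0x44F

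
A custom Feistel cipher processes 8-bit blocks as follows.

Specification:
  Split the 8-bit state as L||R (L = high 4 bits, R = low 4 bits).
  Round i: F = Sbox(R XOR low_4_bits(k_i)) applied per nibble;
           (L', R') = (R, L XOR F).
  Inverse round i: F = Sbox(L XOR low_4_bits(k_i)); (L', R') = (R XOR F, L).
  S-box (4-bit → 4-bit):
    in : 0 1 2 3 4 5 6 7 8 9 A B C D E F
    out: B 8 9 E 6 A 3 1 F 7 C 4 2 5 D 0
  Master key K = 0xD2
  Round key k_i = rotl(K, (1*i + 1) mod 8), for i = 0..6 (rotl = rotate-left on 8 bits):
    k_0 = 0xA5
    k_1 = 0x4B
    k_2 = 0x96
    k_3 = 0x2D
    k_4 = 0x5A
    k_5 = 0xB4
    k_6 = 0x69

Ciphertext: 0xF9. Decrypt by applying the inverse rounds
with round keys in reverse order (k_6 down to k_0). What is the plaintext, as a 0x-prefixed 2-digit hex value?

0x71

s_0 = ciphertext = 0xF9
s_1 = InvRound(s_0, k_6) = 0xAF
s_2 = InvRound(s_1, k_5) = 0x2A
s_3 = InvRound(s_2, k_4) = 0x52
s_4 = InvRound(s_3, k_3) = 0xD5
s_5 = InvRound(s_4, k_2) = 0x1D
s_6 = InvRound(s_5, k_1) = 0x11
s_7 = InvRound(s_6, k_0) = 0x71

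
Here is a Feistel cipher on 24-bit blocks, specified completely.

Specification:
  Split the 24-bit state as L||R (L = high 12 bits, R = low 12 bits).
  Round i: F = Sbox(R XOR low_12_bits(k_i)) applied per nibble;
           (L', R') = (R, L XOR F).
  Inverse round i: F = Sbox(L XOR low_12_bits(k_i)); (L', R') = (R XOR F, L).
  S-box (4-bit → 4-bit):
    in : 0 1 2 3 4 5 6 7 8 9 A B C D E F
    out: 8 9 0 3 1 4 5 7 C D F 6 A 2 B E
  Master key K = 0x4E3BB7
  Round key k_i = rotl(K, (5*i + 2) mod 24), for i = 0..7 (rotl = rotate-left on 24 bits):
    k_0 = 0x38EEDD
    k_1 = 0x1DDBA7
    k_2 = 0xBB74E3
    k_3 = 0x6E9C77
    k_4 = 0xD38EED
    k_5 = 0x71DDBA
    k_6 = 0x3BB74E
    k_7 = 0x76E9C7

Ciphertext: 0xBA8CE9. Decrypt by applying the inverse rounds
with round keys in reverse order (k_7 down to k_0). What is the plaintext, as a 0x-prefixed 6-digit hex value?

s_0 = ciphertext = 0xBA8CE9
s_1 = InvRound(s_0, k_7) = 0xCB7BA8
s_2 = InvRound(s_1, k_6) = 0xD45CB7
s_3 = InvRound(s_2, k_5) = 0x459D45
s_4 = InvRound(s_3, k_4) = 0x224459
s_5 = InvRound(s_4, k_3) = 0xF1A224
s_6 = InvRound(s_5, k_2) = 0x4C9F1A
s_7 = InvRound(s_6, k_1) = 0x1414C9
s_8 = InvRound(s_7, k_0) = 0xA13141

0xA13141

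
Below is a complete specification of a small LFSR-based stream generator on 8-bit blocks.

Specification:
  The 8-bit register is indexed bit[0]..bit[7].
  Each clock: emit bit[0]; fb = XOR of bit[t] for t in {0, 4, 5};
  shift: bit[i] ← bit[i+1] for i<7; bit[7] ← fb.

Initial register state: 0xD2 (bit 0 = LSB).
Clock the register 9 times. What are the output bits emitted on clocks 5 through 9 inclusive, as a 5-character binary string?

reg_0 = 0xD2
clock 1: out=0, reg = 0xE9
clock 2: out=1, reg = 0x74
clock 3: out=0, reg = 0x3A
clock 4: out=0, reg = 0x1D
clock 5: out=1, reg = 0x0E
clock 6: out=0, reg = 0x07
clock 7: out=1, reg = 0x83
clock 8: out=1, reg = 0xC1
clock 9: out=1, reg = 0xE0

10111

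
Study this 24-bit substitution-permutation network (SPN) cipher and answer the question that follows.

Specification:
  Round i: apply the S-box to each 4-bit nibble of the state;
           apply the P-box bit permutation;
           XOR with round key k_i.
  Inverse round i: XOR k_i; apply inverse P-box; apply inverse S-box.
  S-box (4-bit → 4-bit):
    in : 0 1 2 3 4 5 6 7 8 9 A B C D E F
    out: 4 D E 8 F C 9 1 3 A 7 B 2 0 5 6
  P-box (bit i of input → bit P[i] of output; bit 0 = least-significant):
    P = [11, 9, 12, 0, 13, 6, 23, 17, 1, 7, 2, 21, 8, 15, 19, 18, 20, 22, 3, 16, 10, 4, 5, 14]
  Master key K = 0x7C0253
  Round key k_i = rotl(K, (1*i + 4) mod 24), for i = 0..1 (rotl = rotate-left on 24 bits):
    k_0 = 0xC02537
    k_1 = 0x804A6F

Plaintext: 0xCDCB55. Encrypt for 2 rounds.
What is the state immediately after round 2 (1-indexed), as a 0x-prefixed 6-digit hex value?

s_0 = plaintext = 0xCDCB55
s_1 = Round(s_0, k_0) = 0x62B5A4
s_2 = Round(s_1, k_1) = 0x65B522

0x65B522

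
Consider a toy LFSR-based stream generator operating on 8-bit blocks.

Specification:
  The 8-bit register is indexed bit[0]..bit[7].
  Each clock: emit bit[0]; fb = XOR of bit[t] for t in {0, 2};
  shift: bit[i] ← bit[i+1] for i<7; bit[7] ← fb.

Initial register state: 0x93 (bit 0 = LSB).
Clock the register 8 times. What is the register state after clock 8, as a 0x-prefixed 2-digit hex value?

reg_0 = 0x93
clock 1: out=1, reg = 0xC9
clock 2: out=1, reg = 0xE4
clock 3: out=0, reg = 0xF2
clock 4: out=0, reg = 0x79
clock 5: out=1, reg = 0xBC
clock 6: out=0, reg = 0xDE
clock 7: out=0, reg = 0xEF
clock 8: out=1, reg = 0x77

0x77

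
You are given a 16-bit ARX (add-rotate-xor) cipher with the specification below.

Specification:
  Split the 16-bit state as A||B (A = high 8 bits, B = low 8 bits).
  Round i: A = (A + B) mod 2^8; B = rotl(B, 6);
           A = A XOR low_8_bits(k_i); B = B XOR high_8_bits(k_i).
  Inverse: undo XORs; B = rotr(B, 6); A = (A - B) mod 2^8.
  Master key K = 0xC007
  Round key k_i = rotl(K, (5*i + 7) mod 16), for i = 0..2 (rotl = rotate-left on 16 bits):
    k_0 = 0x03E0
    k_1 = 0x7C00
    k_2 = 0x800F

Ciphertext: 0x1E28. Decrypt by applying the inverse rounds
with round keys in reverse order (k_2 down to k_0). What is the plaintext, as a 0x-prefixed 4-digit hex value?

0x33E1

s_0 = ciphertext = 0x1E28
s_1 = InvRound(s_0, k_2) = 0x6FA2
s_2 = InvRound(s_1, k_1) = 0xF47B
s_3 = InvRound(s_2, k_0) = 0x33E1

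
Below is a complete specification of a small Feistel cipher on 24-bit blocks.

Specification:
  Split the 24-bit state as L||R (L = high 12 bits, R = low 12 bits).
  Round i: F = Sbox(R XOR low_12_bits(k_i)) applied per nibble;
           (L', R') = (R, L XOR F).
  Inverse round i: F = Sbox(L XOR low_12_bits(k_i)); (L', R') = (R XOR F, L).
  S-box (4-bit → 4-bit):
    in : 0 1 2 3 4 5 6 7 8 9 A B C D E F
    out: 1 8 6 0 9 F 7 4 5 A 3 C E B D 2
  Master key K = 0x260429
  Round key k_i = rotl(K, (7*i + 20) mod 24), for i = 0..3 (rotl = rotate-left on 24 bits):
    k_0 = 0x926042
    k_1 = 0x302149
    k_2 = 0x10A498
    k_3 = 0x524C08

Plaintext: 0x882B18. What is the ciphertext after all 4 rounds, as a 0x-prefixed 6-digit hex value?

0x52EE7A

s_0 = plaintext = 0x882B18
s_1 = Round(s_0, k_0) = 0xB18471
s_2 = Round(s_1, k_1) = 0x47141D
s_3 = Round(s_2, k_2) = 0x41D52E
s_4 = Round(s_3, k_3) = 0x52EE7A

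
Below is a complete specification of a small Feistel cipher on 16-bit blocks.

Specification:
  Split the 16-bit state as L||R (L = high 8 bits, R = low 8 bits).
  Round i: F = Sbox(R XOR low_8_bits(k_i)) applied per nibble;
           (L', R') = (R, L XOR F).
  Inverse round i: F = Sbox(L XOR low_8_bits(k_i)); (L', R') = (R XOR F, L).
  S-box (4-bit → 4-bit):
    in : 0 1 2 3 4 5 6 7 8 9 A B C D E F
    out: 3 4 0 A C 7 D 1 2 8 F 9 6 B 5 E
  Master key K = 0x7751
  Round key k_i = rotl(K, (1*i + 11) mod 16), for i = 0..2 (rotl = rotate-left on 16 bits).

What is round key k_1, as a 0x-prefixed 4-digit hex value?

K = 0x7751
k_0 = rotl(K, (1*0+11) mod 16) = rotl(K, 11) = 0x8BBA
k_1 = rotl(K, (1*1+11) mod 16) = rotl(K, 12) = 0x1775

0x1775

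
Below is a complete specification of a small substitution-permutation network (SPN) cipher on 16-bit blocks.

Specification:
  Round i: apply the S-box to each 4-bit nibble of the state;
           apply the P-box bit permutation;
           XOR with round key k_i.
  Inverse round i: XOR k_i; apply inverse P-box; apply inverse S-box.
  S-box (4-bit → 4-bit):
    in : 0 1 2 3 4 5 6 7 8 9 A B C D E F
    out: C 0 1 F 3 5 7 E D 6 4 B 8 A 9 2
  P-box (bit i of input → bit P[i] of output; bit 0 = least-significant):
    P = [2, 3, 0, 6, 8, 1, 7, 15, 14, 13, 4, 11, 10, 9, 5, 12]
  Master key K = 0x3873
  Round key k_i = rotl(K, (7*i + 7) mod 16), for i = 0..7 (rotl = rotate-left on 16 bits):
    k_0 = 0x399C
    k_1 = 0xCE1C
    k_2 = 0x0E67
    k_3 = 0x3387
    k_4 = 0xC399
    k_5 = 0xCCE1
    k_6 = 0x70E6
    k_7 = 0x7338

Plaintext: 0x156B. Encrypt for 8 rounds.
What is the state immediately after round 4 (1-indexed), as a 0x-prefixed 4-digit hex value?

0x1C0A

s_0 = plaintext = 0x156B
s_1 = Round(s_0, k_0) = 0x7842
s_2 = Round(s_1, k_1) = 0x952A
s_3 = Round(s_2, k_2) = 0x4D56
s_4 = Round(s_3, k_3) = 0x1C0A
s_5 = Round(s_4, k_4) = 0x4B18
s_6 = Round(s_5, k_5) = 0xA2A4
s_7 = Round(s_6, k_6) = 0x304A
s_8 = Round(s_7, k_7) = 0x6C0B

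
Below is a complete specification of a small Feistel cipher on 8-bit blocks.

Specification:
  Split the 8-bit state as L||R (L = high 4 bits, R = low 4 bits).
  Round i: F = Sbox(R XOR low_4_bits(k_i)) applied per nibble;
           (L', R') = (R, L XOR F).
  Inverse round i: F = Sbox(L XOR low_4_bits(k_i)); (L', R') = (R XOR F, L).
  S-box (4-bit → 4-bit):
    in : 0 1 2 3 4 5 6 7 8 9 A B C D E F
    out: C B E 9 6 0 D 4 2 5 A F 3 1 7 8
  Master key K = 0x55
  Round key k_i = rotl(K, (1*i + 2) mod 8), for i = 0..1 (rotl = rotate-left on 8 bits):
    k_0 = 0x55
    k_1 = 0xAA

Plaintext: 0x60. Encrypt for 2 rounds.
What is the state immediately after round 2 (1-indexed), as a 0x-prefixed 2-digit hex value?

0x63

s_0 = plaintext = 0x60
s_1 = Round(s_0, k_0) = 0x06
s_2 = Round(s_1, k_1) = 0x63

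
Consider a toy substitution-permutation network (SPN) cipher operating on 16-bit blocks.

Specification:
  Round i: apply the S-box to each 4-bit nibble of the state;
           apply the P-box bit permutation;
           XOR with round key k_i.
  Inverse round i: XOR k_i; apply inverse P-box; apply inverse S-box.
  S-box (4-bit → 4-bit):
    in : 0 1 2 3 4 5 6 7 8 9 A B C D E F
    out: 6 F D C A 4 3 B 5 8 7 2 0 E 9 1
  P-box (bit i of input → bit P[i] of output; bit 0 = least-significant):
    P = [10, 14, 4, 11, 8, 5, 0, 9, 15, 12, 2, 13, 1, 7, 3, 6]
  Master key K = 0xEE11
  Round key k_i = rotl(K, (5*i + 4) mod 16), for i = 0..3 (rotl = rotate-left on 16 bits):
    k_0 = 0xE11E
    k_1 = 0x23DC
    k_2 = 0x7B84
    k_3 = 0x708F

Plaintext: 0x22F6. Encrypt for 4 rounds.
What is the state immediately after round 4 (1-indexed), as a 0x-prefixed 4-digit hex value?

s_0 = plaintext = 0x22F6
s_1 = Round(s_0, k_0) = 0x0450
s_2 = Round(s_1, k_1) = 0x5345
s_3 = Round(s_2, k_2) = 0x59B8
s_4 = Round(s_3, k_3) = 0x54B7

0x54B7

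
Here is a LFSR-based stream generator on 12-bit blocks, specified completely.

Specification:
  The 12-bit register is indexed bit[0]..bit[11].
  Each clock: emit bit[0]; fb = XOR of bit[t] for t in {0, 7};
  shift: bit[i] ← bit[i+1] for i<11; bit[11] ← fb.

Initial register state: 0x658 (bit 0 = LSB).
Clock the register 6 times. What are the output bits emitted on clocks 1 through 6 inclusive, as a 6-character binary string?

reg_0 = 0x658
clock 1: out=0, reg = 0x32C
clock 2: out=0, reg = 0x196
clock 3: out=0, reg = 0x8CB
clock 4: out=1, reg = 0x465
clock 5: out=1, reg = 0xA32
clock 6: out=0, reg = 0x519

000110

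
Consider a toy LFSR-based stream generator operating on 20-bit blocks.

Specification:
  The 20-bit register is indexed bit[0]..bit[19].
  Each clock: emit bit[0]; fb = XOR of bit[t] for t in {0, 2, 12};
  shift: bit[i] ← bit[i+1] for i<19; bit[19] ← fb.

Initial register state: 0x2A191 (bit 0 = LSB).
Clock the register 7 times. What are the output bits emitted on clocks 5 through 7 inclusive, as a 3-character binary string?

reg_0 = 0x2A191
clock 1: out=1, reg = 0x950C8
clock 2: out=0, reg = 0xCA864
clock 3: out=0, reg = 0xE5432
clock 4: out=0, reg = 0xF2A19
clock 5: out=1, reg = 0xF950C
clock 6: out=0, reg = 0x7CA86
clock 7: out=0, reg = 0xBE543

100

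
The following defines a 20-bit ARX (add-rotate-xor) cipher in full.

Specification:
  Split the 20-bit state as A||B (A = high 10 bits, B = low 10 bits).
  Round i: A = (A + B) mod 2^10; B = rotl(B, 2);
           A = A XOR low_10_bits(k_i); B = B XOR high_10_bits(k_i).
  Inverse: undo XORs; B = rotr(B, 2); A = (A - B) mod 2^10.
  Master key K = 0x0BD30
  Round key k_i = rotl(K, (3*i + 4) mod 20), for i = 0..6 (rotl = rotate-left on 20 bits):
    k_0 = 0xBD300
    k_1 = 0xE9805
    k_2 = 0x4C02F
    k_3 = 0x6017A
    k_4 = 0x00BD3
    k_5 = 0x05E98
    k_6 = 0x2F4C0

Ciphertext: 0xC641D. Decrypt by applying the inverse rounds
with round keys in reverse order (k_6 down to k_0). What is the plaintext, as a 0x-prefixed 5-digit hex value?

s_0 = ciphertext = 0xC641D
s_1 = InvRound(s_0, k_6) = 0xEC428
s_2 = InvRound(s_1, k_5) = 0x86B0F
s_3 = InvRound(s_2, k_4) = 0x019C3
s_4 = InvRound(s_3, k_3) = 0x9B310
s_5 = InvRound(s_4, k_2) = 0x6EC88
s_6 = InvRound(s_5, k_1) = 0xBCECB
s_7 = InvRound(s_6, k_0) = 0xB930F

0xB930F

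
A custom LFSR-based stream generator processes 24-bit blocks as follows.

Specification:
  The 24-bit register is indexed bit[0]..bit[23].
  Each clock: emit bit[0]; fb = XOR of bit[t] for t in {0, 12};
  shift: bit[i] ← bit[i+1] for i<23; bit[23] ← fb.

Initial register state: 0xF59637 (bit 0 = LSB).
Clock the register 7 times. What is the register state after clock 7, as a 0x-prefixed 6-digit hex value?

0xDDEB2C

reg_0 = 0xF59637
clock 1: out=1, reg = 0x7ACB1B
clock 2: out=1, reg = 0xBD658D
clock 3: out=1, reg = 0xDEB2C6
clock 4: out=0, reg = 0xEF5963
clock 5: out=1, reg = 0x77ACB1
clock 6: out=1, reg = 0xBBD658
clock 7: out=0, reg = 0xDDEB2C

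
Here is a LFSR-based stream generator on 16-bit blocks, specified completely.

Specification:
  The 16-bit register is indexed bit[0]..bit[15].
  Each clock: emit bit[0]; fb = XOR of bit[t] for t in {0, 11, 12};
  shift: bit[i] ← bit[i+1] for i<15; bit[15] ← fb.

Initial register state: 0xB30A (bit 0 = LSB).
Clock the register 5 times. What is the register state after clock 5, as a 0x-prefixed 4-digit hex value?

reg_0 = 0xB30A
clock 1: out=0, reg = 0xD985
clock 2: out=1, reg = 0xECC2
clock 3: out=0, reg = 0xF661
clock 4: out=1, reg = 0x7B30
clock 5: out=0, reg = 0x3D98

0x3D98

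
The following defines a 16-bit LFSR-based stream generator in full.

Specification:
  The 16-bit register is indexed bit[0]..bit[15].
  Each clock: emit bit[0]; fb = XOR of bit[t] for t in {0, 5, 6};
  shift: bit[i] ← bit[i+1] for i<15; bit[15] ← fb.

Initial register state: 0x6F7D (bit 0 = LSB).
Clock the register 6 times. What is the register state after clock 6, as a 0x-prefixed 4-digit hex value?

0xEDBD

reg_0 = 0x6F7D
clock 1: out=1, reg = 0xB7BE
clock 2: out=0, reg = 0xDBDF
clock 3: out=1, reg = 0x6DEF
clock 4: out=1, reg = 0xB6F7
clock 5: out=1, reg = 0xDB7B
clock 6: out=1, reg = 0xEDBD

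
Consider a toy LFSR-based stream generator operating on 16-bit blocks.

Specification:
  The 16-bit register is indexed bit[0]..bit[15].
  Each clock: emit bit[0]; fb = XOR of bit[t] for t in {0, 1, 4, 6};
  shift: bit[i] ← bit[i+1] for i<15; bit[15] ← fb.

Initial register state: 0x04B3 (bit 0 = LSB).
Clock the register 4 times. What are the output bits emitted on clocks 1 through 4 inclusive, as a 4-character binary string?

1100

reg_0 = 0x04B3
clock 1: out=1, reg = 0x8259
clock 2: out=1, reg = 0xC12C
clock 3: out=0, reg = 0x6096
clock 4: out=0, reg = 0x304B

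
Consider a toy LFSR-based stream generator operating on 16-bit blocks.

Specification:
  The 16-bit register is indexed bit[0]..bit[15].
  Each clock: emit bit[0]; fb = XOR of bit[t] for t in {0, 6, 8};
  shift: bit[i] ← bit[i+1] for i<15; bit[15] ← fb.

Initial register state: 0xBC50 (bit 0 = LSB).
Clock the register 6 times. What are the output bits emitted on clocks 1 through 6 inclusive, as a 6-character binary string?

reg_0 = 0xBC50
clock 1: out=0, reg = 0xDE28
clock 2: out=0, reg = 0x6F14
clock 3: out=0, reg = 0xB78A
clock 4: out=0, reg = 0xDBC5
clock 5: out=1, reg = 0xEDE2
clock 6: out=0, reg = 0x76F1

000010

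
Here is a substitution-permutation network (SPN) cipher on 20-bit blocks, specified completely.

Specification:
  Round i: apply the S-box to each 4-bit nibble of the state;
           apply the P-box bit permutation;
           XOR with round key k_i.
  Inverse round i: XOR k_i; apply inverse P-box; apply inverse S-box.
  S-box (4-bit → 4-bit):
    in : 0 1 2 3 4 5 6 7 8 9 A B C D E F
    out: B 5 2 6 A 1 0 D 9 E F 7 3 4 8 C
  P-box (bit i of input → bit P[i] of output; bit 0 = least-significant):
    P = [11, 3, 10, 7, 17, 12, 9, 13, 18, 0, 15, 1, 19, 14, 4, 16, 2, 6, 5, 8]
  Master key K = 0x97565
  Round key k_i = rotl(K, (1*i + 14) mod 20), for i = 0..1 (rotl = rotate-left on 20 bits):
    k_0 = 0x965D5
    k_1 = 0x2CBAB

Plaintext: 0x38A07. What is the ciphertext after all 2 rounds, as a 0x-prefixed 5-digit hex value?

s_0 = plaintext = 0x38A07
s_1 = Round(s_0, k_0) = 0x6D936
s_2 = Round(s_1, k_1) = 0x259B8

0x259B8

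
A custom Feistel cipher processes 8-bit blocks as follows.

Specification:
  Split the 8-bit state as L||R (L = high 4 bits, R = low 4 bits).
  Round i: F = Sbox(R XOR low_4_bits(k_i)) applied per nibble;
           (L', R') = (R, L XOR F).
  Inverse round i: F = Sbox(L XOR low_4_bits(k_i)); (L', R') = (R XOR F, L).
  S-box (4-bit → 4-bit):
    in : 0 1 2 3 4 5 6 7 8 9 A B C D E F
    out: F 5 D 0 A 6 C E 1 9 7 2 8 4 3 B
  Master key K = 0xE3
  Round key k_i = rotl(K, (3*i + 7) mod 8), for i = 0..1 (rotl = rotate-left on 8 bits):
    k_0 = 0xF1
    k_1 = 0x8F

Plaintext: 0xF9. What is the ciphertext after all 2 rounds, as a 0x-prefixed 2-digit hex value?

0xEC

s_0 = plaintext = 0xF9
s_1 = Round(s_0, k_0) = 0x9E
s_2 = Round(s_1, k_1) = 0xEC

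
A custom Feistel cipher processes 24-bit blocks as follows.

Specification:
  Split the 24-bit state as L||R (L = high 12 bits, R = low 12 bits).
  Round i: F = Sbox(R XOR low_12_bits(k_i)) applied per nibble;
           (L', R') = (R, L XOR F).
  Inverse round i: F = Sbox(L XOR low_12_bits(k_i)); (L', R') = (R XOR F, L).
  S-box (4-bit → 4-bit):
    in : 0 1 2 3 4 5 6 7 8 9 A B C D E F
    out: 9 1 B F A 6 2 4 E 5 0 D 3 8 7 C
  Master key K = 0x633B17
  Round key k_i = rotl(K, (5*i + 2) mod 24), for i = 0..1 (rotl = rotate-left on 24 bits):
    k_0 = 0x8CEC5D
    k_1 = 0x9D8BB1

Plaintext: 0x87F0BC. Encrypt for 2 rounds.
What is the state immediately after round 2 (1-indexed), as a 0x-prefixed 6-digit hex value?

s_0 = plaintext = 0x87F0BC
s_1 = Round(s_0, k_0) = 0x0BCB0E
s_2 = Round(s_1, k_1) = 0xB0E960

0xB0E960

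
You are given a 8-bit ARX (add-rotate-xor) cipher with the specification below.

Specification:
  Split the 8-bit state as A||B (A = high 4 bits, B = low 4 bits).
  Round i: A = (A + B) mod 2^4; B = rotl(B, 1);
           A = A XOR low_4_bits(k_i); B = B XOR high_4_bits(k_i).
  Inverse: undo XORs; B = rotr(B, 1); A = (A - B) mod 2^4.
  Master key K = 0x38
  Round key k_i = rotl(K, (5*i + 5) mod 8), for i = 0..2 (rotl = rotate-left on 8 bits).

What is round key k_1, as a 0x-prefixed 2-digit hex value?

0xE0

K = 0x38
k_0 = rotl(K, (5*0+5) mod 8) = rotl(K, 5) = 0x07
k_1 = rotl(K, (5*1+5) mod 8) = rotl(K, 2) = 0xE0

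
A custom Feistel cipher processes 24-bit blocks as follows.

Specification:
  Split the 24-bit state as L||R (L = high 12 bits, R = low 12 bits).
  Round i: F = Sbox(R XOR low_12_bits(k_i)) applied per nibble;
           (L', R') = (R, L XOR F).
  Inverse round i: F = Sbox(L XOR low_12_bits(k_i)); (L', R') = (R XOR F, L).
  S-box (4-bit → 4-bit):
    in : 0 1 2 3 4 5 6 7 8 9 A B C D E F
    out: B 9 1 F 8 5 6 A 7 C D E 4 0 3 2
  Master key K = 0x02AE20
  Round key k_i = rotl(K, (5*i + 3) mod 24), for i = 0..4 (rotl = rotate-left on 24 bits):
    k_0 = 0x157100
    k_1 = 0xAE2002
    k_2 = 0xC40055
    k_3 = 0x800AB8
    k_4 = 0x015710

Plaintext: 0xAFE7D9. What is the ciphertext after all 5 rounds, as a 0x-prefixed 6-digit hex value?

0xF39434

s_0 = plaintext = 0xAFE7D9
s_1 = Round(s_0, k_0) = 0x7D9CF2
s_2 = Round(s_1, k_1) = 0xCF23F2
s_3 = Round(s_2, k_2) = 0x3F2328
s_4 = Round(s_3, k_3) = 0x328F39
s_5 = Round(s_4, k_4) = 0xF39434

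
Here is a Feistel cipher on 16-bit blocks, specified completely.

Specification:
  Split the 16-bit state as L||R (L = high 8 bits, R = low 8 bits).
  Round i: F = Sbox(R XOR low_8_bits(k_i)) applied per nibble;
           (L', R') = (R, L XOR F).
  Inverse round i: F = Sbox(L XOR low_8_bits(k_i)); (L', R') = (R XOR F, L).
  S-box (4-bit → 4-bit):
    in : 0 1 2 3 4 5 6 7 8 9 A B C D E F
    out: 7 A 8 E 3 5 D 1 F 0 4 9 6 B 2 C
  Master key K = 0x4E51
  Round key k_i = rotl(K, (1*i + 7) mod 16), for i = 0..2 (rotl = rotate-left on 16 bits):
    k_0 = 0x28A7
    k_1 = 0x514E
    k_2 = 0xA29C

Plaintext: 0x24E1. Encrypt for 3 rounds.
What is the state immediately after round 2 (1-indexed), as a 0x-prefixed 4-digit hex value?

0x19B0

s_0 = plaintext = 0x24E1
s_1 = Round(s_0, k_0) = 0xE119
s_2 = Round(s_1, k_1) = 0x19B0
s_3 = Round(s_2, k_2) = 0xB09F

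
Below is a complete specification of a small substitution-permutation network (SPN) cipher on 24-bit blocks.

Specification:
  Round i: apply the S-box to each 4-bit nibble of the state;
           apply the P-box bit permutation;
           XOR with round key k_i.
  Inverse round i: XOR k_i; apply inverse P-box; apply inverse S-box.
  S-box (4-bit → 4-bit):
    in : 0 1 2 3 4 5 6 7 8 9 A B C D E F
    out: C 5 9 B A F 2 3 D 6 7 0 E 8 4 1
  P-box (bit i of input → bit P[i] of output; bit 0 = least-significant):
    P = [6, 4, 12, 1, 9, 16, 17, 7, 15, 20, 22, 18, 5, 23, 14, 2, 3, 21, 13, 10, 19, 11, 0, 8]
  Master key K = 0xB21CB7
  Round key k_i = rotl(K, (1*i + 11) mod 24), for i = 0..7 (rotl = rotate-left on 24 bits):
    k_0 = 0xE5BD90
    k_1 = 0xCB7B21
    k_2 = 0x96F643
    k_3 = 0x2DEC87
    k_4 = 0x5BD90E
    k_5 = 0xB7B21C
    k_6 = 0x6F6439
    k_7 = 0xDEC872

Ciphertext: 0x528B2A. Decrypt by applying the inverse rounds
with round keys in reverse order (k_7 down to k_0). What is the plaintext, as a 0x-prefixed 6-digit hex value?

s_0 = ciphertext = 0x528B2A
s_1 = InvRound(s_0, k_7) = 0x2F9DF7
s_2 = InvRound(s_1, k_6) = 0x4101D8
s_3 = InvRound(s_2, k_5) = 0xD94581
s_4 = InvRound(s_3, k_4) = 0x924F00
s_5 = InvRound(s_4, k_3) = 0x89435D
s_6 = InvRound(s_5, k_2) = 0x28D39C
s_7 = InvRound(s_6, k_1) = 0x9A31C6
s_8 = InvRound(s_7, k_0) = 0x74D593

0x74D593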